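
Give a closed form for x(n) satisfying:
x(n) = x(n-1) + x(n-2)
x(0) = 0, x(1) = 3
Characteristic equation: x² - x - 1 = 0.
Discriminant Δ = (1)² + 4·(1) = 5.
Roots r₁,₂ = (1 ± √5)/2, so r₁ = \frac{1}{2} + \frac{\sqrt{5}}{2}, r₂ = \frac{1}{2} - \frac{\sqrt{5}}{2}.
General solution: x(n) = A·r₁^n + B·r₂^n.
From the initial conditions, A + B = 0 and r₁A + r₂B = 3.
Since r₁ - r₂ = √5: A = (3 - (0)r₂)/√5 = \frac{3 \sqrt{5}}{5}, and B = 0 - A = - \frac{3 \sqrt{5}}{5}.
So x(n) = \left(\frac{3 \sqrt{5}}{5}\right)\left(\frac{1}{2} + \frac{\sqrt{5}}{2}\right)^n + \left(- \frac{3 \sqrt{5}}{5}\right)\left(\frac{1}{2} - \frac{\sqrt{5}}{2}\right)^n.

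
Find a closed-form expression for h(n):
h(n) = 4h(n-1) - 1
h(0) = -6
First-order linear non-homogeneous.
Homogeneous solution: h_h(n) = A·(4)^n.
Try constant particular solution h_p = K: K = 4K - 1 ⇒ K = \frac{1}{3}.
General: h(n) = A·(4)^n + \frac{1}{3}.
Apply h(0) = -6: A + \frac{1}{3} = -6 ⇒ A = - \frac{19}{3}.
So h(n) = \frac{1}{3} - \frac{19 \cdot 4^{n}}{3}.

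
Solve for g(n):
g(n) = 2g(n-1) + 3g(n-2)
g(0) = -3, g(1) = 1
Characteristic equation: x² - 2x - 3 = 0, which factors as (x - (3))(x - (-1)) = 0.
Roots r₁ = 3, r₂ = -1 (distinct).
General solution: g(n) = A·(3)^n + B·(-1)^n.
From g(0) = -3: A + B = -3.
From g(1) = 1: 3A - B = 1.
Solving: A = - \frac{1}{2}, B = - \frac{5}{2}.
So g(n) = - \frac{5 \left(-1\right)^{n}}{2} - \frac{3^{n}}{2}.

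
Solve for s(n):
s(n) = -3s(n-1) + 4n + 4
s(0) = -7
First-order linear with linear forcing.
Homogeneous solution: s_h(n) = A·(-3)^n.
Try particular s_p(n) = pn + q. Substituting:
  pn + q = -3(p(n-1) + q) + 4n + 4.
Matching the n-coefficient: p = -3p + 4 ⇒ p = 1.
Matching constants: q = 3p - 3q + 4 ⇒ q = \frac{7}{4}.
General: s(n) = A·(-3)^n + n + \frac{7}{4}.
Apply s(0) = -7: A + \frac{7}{4} = -7 ⇒ A = - \frac{35}{4}.
So s(n) = - \frac{35 \left(-3\right)^{n}}{4} + n + \frac{7}{4}.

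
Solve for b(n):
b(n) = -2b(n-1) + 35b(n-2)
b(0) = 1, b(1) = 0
Characteristic equation: x² + 2x - 35 = 0, which factors as (x - (-7))(x - (5)) = 0.
Roots r₁ = -7, r₂ = 5 (distinct).
General solution: b(n) = A·(-7)^n + B·(5)^n.
From b(0) = 1: A + B = 1.
From b(1) = 0: -7A + 5B = 0.
Solving: A = \frac{5}{12}, B = \frac{7}{12}.
So b(n) = \frac{5 \left(-7\right)^{n}}{12} + \frac{7 \cdot 5^{n}}{12}.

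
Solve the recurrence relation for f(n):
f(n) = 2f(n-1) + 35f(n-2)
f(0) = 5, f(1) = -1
Characteristic equation: x² - 2x - 35 = 0, which factors as (x - (-5))(x - (7)) = 0.
Roots r₁ = -5, r₂ = 7 (distinct).
General solution: f(n) = A·(-5)^n + B·(7)^n.
From f(0) = 5: A + B = 5.
From f(1) = -1: -5A + 7B = -1.
Solving: A = 3, B = 2.
So f(n) = 3 \left(-5\right)^{n} + 2 \cdot 7^{n}.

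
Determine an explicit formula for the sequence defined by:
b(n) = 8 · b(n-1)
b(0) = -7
Pure geometric recurrence with ratio 8.
By induction b(n) = b(0) · (8)^n = - 7 \cdot 8^{n}.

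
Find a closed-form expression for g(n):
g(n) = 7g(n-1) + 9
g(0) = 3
First-order linear non-homogeneous.
Homogeneous solution: g_h(n) = A·(7)^n.
Try constant particular solution g_p = K: K = 7K + 9 ⇒ K = - \frac{3}{2}.
General: g(n) = A·(7)^n - \frac{3}{2}.
Apply g(0) = 3: A - \frac{3}{2} = 3 ⇒ A = \frac{9}{2}.
So g(n) = \frac{9 \cdot 7^{n}}{2} - \frac{3}{2}.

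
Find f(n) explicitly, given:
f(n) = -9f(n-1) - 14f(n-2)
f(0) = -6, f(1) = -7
Characteristic equation: x² + 9x + 14 = 0, which factors as (x - (-2))(x - (-7)) = 0.
Roots r₁ = -2, r₂ = -7 (distinct).
General solution: f(n) = A·(-2)^n + B·(-7)^n.
From f(0) = -6: A + B = -6.
From f(1) = -7: -2A - 7B = -7.
Solving: A = - \frac{49}{5}, B = \frac{19}{5}.
So f(n) = - \frac{49 \left(-2\right)^{n}}{5} + \frac{19 \left(-7\right)^{n}}{5}.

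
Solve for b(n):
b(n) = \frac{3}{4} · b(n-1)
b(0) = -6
Pure geometric recurrence with ratio \frac{3}{4}.
By induction b(n) = b(0) · (\frac{3}{4})^n = - 6 \left(\frac{3}{4}\right)^{n}.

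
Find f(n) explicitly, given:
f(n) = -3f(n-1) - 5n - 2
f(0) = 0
First-order linear with linear forcing.
Homogeneous solution: f_h(n) = A·(-3)^n.
Try particular f_p(n) = pn + q. Substituting:
  pn + q = -3(p(n-1) + q) - 5n - 2.
Matching the n-coefficient: p = -3p - 5 ⇒ p = - \frac{5}{4}.
Matching constants: q = 3p - 3q - 2 ⇒ q = - \frac{23}{16}.
General: f(n) = A·(-3)^n - \frac{5 n}{4} - \frac{23}{16}.
Apply f(0) = 0: A - \frac{23}{16} = 0 ⇒ A = \frac{23}{16}.
So f(n) = \frac{23 \left(-3\right)^{n}}{16} - \frac{5 n}{4} - \frac{23}{16}.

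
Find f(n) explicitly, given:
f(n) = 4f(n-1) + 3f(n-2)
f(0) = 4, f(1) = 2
Characteristic equation: x² - 4x - 3 = 0.
Discriminant Δ = (4)² + 4·(3) = 28.
Roots r₁,₂ = (4 ± √28)/2, so r₁ = 2 + \sqrt{7}, r₂ = 2 - \sqrt{7}.
General solution: f(n) = A·r₁^n + B·r₂^n.
From the initial conditions, A + B = 4 and r₁A + r₂B = 2.
Since r₁ - r₂ = √28: A = (2 - (4)r₂)/√28 = 2 - \frac{3 \sqrt{7}}{7}, and B = 4 - A = \frac{3 \sqrt{7}}{7} + 2.
So f(n) = \left(2 - \frac{3 \sqrt{7}}{7}\right)\left(2 + \sqrt{7}\right)^n + \left(\frac{3 \sqrt{7}}{7} + 2\right)\left(2 - \sqrt{7}\right)^n.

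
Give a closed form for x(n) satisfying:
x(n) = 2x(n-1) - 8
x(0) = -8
First-order linear non-homogeneous.
Homogeneous solution: x_h(n) = A·(2)^n.
Try constant particular solution x_p = K: K = 2K - 8 ⇒ K = 8.
General: x(n) = A·(2)^n + 8.
Apply x(0) = -8: A + 8 = -8 ⇒ A = -16.
So x(n) = 8 - 16 \cdot 2^{n}.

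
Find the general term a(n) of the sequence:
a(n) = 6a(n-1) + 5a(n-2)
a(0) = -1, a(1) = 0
Characteristic equation: x² - 6x - 5 = 0.
Discriminant Δ = (6)² + 4·(5) = 56.
Roots r₁,₂ = (6 ± √56)/2, so r₁ = 3 + \sqrt{14}, r₂ = 3 - \sqrt{14}.
General solution: a(n) = A·r₁^n + B·r₂^n.
From the initial conditions, A + B = -1 and r₁A + r₂B = 0.
Since r₁ - r₂ = √56: A = (0 - (-1)r₂)/√56 = - \frac{1}{2} + \frac{3 \sqrt{14}}{28}, and B = -1 - A = - \frac{1}{2} - \frac{3 \sqrt{14}}{28}.
So a(n) = \left(- \frac{1}{2} + \frac{3 \sqrt{14}}{28}\right)\left(3 + \sqrt{14}\right)^n + \left(- \frac{1}{2} - \frac{3 \sqrt{14}}{28}\right)\left(3 - \sqrt{14}\right)^n.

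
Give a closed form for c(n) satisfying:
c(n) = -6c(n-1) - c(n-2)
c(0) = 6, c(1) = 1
Characteristic equation: x² + 6x + 1 = 0.
Discriminant Δ = (-6)² + 4·(-1) = 32.
Roots r₁,₂ = (-6 ± √32)/2, so r₁ = -3 + 2 \sqrt{2}, r₂ = -3 - 2 \sqrt{2}.
General solution: c(n) = A·r₁^n + B·r₂^n.
From the initial conditions, A + B = 6 and r₁A + r₂B = 1.
Since r₁ - r₂ = √32: A = (1 - (6)r₂)/√32 = 3 + \frac{19 \sqrt{2}}{8}, and B = 6 - A = 3 - \frac{19 \sqrt{2}}{8}.
So c(n) = \left(3 + \frac{19 \sqrt{2}}{8}\right)\left(-3 + 2 \sqrt{2}\right)^n + \left(3 - \frac{19 \sqrt{2}}{8}\right)\left(-3 - 2 \sqrt{2}\right)^n.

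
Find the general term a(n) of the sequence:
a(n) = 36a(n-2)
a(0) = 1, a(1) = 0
Characteristic equation: x² - 36 = 0, which factors as (x - (6))(x - (-6)) = 0.
Roots r₁ = 6, r₂ = -6 (distinct).
General solution: a(n) = A·(6)^n + B·(-6)^n.
From a(0) = 1: A + B = 1.
From a(1) = 0: 6A - 6B = 0.
Solving: A = \frac{1}{2}, B = \frac{1}{2}.
So a(n) = \frac{\left(-6\right)^{n}}{2} + \frac{6^{n}}{2}.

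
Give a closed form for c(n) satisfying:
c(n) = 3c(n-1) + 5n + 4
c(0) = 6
First-order linear with linear forcing.
Homogeneous solution: c_h(n) = A·(3)^n.
Try particular c_p(n) = pn + q. Substituting:
  pn + q = 3(p(n-1) + q) + 5n + 4.
Matching the n-coefficient: p = 3p + 5 ⇒ p = - \frac{5}{2}.
Matching constants: q = -3p + 3q + 4 ⇒ q = - \frac{23}{4}.
General: c(n) = A·(3)^n - \frac{5 n}{2} - \frac{23}{4}.
Apply c(0) = 6: A - \frac{23}{4} = 6 ⇒ A = \frac{47}{4}.
So c(n) = \frac{47 \cdot 3^{n}}{4} - \frac{5 n}{2} - \frac{23}{4}.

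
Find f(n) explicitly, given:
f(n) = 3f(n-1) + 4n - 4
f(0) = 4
First-order linear with linear forcing.
Homogeneous solution: f_h(n) = A·(3)^n.
Try particular f_p(n) = pn + q. Substituting:
  pn + q = 3(p(n-1) + q) + 4n - 4.
Matching the n-coefficient: p = 3p + 4 ⇒ p = -2.
Matching constants: q = -3p + 3q - 4 ⇒ q = -1.
General: f(n) = A·(3)^n - 2 n - 1.
Apply f(0) = 4: A - 1 = 4 ⇒ A = 5.
So f(n) = 5 \cdot 3^{n} - 2 n - 1.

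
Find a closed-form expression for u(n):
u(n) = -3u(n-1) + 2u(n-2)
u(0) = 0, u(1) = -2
Characteristic equation: x² + 3x - 2 = 0.
Discriminant Δ = (-3)² + 4·(2) = 17.
Roots r₁,₂ = (-3 ± √17)/2, so r₁ = - \frac{3}{2} + \frac{\sqrt{17}}{2}, r₂ = - \frac{\sqrt{17}}{2} - \frac{3}{2}.
General solution: u(n) = A·r₁^n + B·r₂^n.
From the initial conditions, A + B = 0 and r₁A + r₂B = -2.
Since r₁ - r₂ = √17: A = (-2 - (0)r₂)/√17 = - \frac{2 \sqrt{17}}{17}, and B = 0 - A = \frac{2 \sqrt{17}}{17}.
So u(n) = \left(- \frac{2 \sqrt{17}}{17}\right)\left(- \frac{3}{2} + \frac{\sqrt{17}}{2}\right)^n + \left(\frac{2 \sqrt{17}}{17}\right)\left(- \frac{\sqrt{17}}{2} - \frac{3}{2}\right)^n.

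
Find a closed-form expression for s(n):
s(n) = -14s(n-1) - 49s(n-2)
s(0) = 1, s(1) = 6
Characteristic equation: x² + 14x + 49 = 0, which is (x - (-7))².
Repeated root r = -7.
General solution: s(n) = (A + Bn)·(-7)^n.
From s(0) = 1: A = 1.
From s(1) = 6: (A + B)·(-7) = 6 ⇒ B = - \frac{13}{7}.
So s(n) = \left(1 - \frac{13 n}{7}\right) \cdot (-7)^n.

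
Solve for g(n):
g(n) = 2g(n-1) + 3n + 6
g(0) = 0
First-order linear with linear forcing.
Homogeneous solution: g_h(n) = A·(2)^n.
Try particular g_p(n) = pn + q. Substituting:
  pn + q = 2(p(n-1) + q) + 3n + 6.
Matching the n-coefficient: p = 2p + 3 ⇒ p = -3.
Matching constants: q = -2p + 2q + 6 ⇒ q = -12.
General: g(n) = A·(2)^n - 3 n - 12.
Apply g(0) = 0: A - 12 = 0 ⇒ A = 12.
So g(n) = 12 \cdot 2^{n} - 3 n - 12.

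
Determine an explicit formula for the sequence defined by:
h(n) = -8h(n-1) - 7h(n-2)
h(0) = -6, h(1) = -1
Characteristic equation: x² + 8x + 7 = 0, which factors as (x - (-7))(x - (-1)) = 0.
Roots r₁ = -7, r₂ = -1 (distinct).
General solution: h(n) = A·(-7)^n + B·(-1)^n.
From h(0) = -6: A + B = -6.
From h(1) = -1: -7A - B = -1.
Solving: A = \frac{7}{6}, B = - \frac{43}{6}.
So h(n) = - \frac{43 \left(-1\right)^{n}}{6} + \frac{7 \left(-7\right)^{n}}{6}.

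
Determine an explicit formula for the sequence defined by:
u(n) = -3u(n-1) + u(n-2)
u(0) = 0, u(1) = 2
Characteristic equation: x² + 3x - 1 = 0.
Discriminant Δ = (-3)² + 4·(1) = 13.
Roots r₁,₂ = (-3 ± √13)/2, so r₁ = - \frac{3}{2} + \frac{\sqrt{13}}{2}, r₂ = - \frac{\sqrt{13}}{2} - \frac{3}{2}.
General solution: u(n) = A·r₁^n + B·r₂^n.
From the initial conditions, A + B = 0 and r₁A + r₂B = 2.
Since r₁ - r₂ = √13: A = (2 - (0)r₂)/√13 = \frac{2 \sqrt{13}}{13}, and B = 0 - A = - \frac{2 \sqrt{13}}{13}.
So u(n) = \left(\frac{2 \sqrt{13}}{13}\right)\left(- \frac{3}{2} + \frac{\sqrt{13}}{2}\right)^n + \left(- \frac{2 \sqrt{13}}{13}\right)\left(- \frac{\sqrt{13}}{2} - \frac{3}{2}\right)^n.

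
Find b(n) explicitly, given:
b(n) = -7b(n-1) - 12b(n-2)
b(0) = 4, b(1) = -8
Characteristic equation: x² + 7x + 12 = 0, which factors as (x - (-4))(x - (-3)) = 0.
Roots r₁ = -4, r₂ = -3 (distinct).
General solution: b(n) = A·(-4)^n + B·(-3)^n.
From b(0) = 4: A + B = 4.
From b(1) = -8: -4A - 3B = -8.
Solving: A = -4, B = 8.
So b(n) = 8 \left(-3\right)^{n} - 4 \left(-4\right)^{n}.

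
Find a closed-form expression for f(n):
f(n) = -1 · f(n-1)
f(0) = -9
Pure geometric recurrence with ratio -1.
By induction f(n) = f(0) · (-1)^n = - 9 \left(-1\right)^{n}.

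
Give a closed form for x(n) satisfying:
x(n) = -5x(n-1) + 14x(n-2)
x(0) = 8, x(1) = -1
Characteristic equation: x² + 5x - 14 = 0, which factors as (x - (2))(x - (-7)) = 0.
Roots r₁ = 2, r₂ = -7 (distinct).
General solution: x(n) = A·(2)^n + B·(-7)^n.
From x(0) = 8: A + B = 8.
From x(1) = -1: 2A - 7B = -1.
Solving: A = \frac{55}{9}, B = \frac{17}{9}.
So x(n) = \frac{17 \left(-7\right)^{n}}{9} + \frac{55 \cdot 2^{n}}{9}.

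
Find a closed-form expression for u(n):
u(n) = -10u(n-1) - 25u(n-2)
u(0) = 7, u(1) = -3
Characteristic equation: x² + 10x + 25 = 0, which is (x - (-5))².
Repeated root r = -5.
General solution: u(n) = (A + Bn)·(-5)^n.
From u(0) = 7: A = 7.
From u(1) = -3: (A + B)·(-5) = -3 ⇒ B = - \frac{32}{5}.
So u(n) = \left(7 - \frac{32 n}{5}\right) \cdot (-5)^n.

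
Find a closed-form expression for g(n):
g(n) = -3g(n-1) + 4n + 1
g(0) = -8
First-order linear with linear forcing.
Homogeneous solution: g_h(n) = A·(-3)^n.
Try particular g_p(n) = pn + q. Substituting:
  pn + q = -3(p(n-1) + q) + 4n + 1.
Matching the n-coefficient: p = -3p + 4 ⇒ p = 1.
Matching constants: q = 3p - 3q + 1 ⇒ q = 1.
General: g(n) = A·(-3)^n + n + 1.
Apply g(0) = -8: A + 1 = -8 ⇒ A = -9.
So g(n) = - 9 \left(-3\right)^{n} + n + 1.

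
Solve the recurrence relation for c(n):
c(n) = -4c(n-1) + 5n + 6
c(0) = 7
First-order linear with linear forcing.
Homogeneous solution: c_h(n) = A·(-4)^n.
Try particular c_p(n) = pn + q. Substituting:
  pn + q = -4(p(n-1) + q) + 5n + 6.
Matching the n-coefficient: p = -4p + 5 ⇒ p = 1.
Matching constants: q = 4p - 4q + 6 ⇒ q = 2.
General: c(n) = A·(-4)^n + n + 2.
Apply c(0) = 7: A + 2 = 7 ⇒ A = 5.
So c(n) = 5 \left(-4\right)^{n} + n + 2.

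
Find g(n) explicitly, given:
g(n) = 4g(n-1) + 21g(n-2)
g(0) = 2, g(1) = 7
Characteristic equation: x² - 4x - 21 = 0, which factors as (x - (-3))(x - (7)) = 0.
Roots r₁ = -3, r₂ = 7 (distinct).
General solution: g(n) = A·(-3)^n + B·(7)^n.
From g(0) = 2: A + B = 2.
From g(1) = 7: -3A + 7B = 7.
Solving: A = \frac{7}{10}, B = \frac{13}{10}.
So g(n) = \frac{7 \left(-3\right)^{n}}{10} + \frac{13 \cdot 7^{n}}{10}.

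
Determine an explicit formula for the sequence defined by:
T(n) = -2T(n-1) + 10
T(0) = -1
First-order linear non-homogeneous.
Homogeneous solution: T_h(n) = A·(-2)^n.
Try constant particular solution T_p = K: K = -2K + 10 ⇒ K = \frac{10}{3}.
General: T(n) = A·(-2)^n + \frac{10}{3}.
Apply T(0) = -1: A + \frac{10}{3} = -1 ⇒ A = - \frac{13}{3}.
So T(n) = \frac{10}{3} - \frac{13 \left(-2\right)^{n}}{3}.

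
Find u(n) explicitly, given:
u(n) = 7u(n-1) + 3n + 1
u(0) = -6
First-order linear with linear forcing.
Homogeneous solution: u_h(n) = A·(7)^n.
Try particular u_p(n) = pn + q. Substituting:
  pn + q = 7(p(n-1) + q) + 3n + 1.
Matching the n-coefficient: p = 7p + 3 ⇒ p = - \frac{1}{2}.
Matching constants: q = -7p + 7q + 1 ⇒ q = - \frac{3}{4}.
General: u(n) = A·(7)^n - \frac{n}{2} - \frac{3}{4}.
Apply u(0) = -6: A - \frac{3}{4} = -6 ⇒ A = - \frac{21}{4}.
So u(n) = - \frac{21 \cdot 7^{n}}{4} - \frac{n}{2} - \frac{3}{4}.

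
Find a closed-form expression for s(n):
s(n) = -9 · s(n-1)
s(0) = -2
Pure geometric recurrence with ratio -9.
By induction s(n) = s(0) · (-9)^n = - 2 \left(-9\right)^{n}.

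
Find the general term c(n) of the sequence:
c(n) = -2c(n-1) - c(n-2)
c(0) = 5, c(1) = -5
Characteristic equation: x² + 2x + 1 = 0, which is (x - (-1))².
Repeated root r = -1.
General solution: c(n) = (A + Bn)·(-1)^n.
From c(0) = 5: A = 5.
From c(1) = -5: (A + B)·(-1) = -5 ⇒ B = 0.
So c(n) = \left(5\right) \cdot (-1)^n.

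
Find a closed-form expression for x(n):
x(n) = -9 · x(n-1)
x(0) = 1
Pure geometric recurrence with ratio -9.
By induction x(n) = x(0) · (-9)^n = \left(-9\right)^{n}.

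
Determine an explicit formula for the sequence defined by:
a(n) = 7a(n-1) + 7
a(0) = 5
First-order linear non-homogeneous.
Homogeneous solution: a_h(n) = A·(7)^n.
Try constant particular solution a_p = K: K = 7K + 7 ⇒ K = - \frac{7}{6}.
General: a(n) = A·(7)^n - \frac{7}{6}.
Apply a(0) = 5: A - \frac{7}{6} = 5 ⇒ A = \frac{37}{6}.
So a(n) = \frac{37 \cdot 7^{n}}{6} - \frac{7}{6}.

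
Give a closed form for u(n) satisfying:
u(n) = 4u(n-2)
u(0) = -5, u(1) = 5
Characteristic equation: x² - 4 = 0, which factors as (x - (2))(x - (-2)) = 0.
Roots r₁ = 2, r₂ = -2 (distinct).
General solution: u(n) = A·(2)^n + B·(-2)^n.
From u(0) = -5: A + B = -5.
From u(1) = 5: 2A - 2B = 5.
Solving: A = - \frac{5}{4}, B = - \frac{15}{4}.
So u(n) = - \frac{15 \left(-2\right)^{n}}{4} - \frac{5 \cdot 2^{n}}{4}.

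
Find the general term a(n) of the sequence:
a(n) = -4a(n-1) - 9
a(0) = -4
First-order linear non-homogeneous.
Homogeneous solution: a_h(n) = A·(-4)^n.
Try constant particular solution a_p = K: K = -4K - 9 ⇒ K = - \frac{9}{5}.
General: a(n) = A·(-4)^n - \frac{9}{5}.
Apply a(0) = -4: A - \frac{9}{5} = -4 ⇒ A = - \frac{11}{5}.
So a(n) = - \frac{11 \left(-4\right)^{n}}{5} - \frac{9}{5}.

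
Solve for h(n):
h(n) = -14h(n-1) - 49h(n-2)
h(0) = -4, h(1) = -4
Characteristic equation: x² + 14x + 49 = 0, which is (x - (-7))².
Repeated root r = -7.
General solution: h(n) = (A + Bn)·(-7)^n.
From h(0) = -4: A = -4.
From h(1) = -4: (A + B)·(-7) = -4 ⇒ B = \frac{32}{7}.
So h(n) = \left(\frac{32 n}{7} - 4\right) \cdot (-7)^n.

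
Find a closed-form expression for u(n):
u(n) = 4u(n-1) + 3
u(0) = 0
First-order linear non-homogeneous.
Homogeneous solution: u_h(n) = A·(4)^n.
Try constant particular solution u_p = K: K = 4K + 3 ⇒ K = -1.
General: u(n) = A·(4)^n - 1.
Apply u(0) = 0: A - 1 = 0 ⇒ A = 1.
So u(n) = 4^{n} - 1.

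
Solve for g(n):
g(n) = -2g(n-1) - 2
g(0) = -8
First-order linear non-homogeneous.
Homogeneous solution: g_h(n) = A·(-2)^n.
Try constant particular solution g_p = K: K = -2K - 2 ⇒ K = - \frac{2}{3}.
General: g(n) = A·(-2)^n - \frac{2}{3}.
Apply g(0) = -8: A - \frac{2}{3} = -8 ⇒ A = - \frac{22}{3}.
So g(n) = - \frac{22 \left(-2\right)^{n}}{3} - \frac{2}{3}.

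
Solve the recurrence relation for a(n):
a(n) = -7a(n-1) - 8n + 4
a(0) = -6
First-order linear with linear forcing.
Homogeneous solution: a_h(n) = A·(-7)^n.
Try particular a_p(n) = pn + q. Substituting:
  pn + q = -7(p(n-1) + q) - 8n + 4.
Matching the n-coefficient: p = -7p - 8 ⇒ p = -1.
Matching constants: q = 7p - 7q + 4 ⇒ q = - \frac{3}{8}.
General: a(n) = A·(-7)^n - n - \frac{3}{8}.
Apply a(0) = -6: A - \frac{3}{8} = -6 ⇒ A = - \frac{45}{8}.
So a(n) = - \frac{45 \left(-7\right)^{n}}{8} - n - \frac{3}{8}.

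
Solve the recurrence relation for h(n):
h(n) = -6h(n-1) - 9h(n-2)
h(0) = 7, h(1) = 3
Characteristic equation: x² + 6x + 9 = 0, which is (x - (-3))².
Repeated root r = -3.
General solution: h(n) = (A + Bn)·(-3)^n.
From h(0) = 7: A = 7.
From h(1) = 3: (A + B)·(-3) = 3 ⇒ B = -8.
So h(n) = \left(7 - 8 n\right) \cdot (-3)^n.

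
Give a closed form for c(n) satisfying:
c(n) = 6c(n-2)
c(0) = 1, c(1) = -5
Characteristic equation: x² - 6 = 0.
Discriminant Δ = (0)² + 4·(6) = 24.
Roots r₁,₂ = (0 ± √24)/2, so r₁ = \sqrt{6}, r₂ = - \sqrt{6}.
General solution: c(n) = A·r₁^n + B·r₂^n.
From the initial conditions, A + B = 1 and r₁A + r₂B = -5.
Since r₁ - r₂ = √24: A = (-5 - (1)r₂)/√24 = \frac{1}{2} - \frac{5 \sqrt{6}}{12}, and B = 1 - A = \frac{1}{2} + \frac{5 \sqrt{6}}{12}.
So c(n) = \left(\frac{1}{2} - \frac{5 \sqrt{6}}{12}\right)\left(\sqrt{6}\right)^n + \left(\frac{1}{2} + \frac{5 \sqrt{6}}{12}\right)\left(- \sqrt{6}\right)^n.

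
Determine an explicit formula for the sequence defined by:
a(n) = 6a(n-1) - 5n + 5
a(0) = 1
First-order linear with linear forcing.
Homogeneous solution: a_h(n) = A·(6)^n.
Try particular a_p(n) = pn + q. Substituting:
  pn + q = 6(p(n-1) + q) - 5n + 5.
Matching the n-coefficient: p = 6p - 5 ⇒ p = 1.
Matching constants: q = -6p + 6q + 5 ⇒ q = \frac{1}{5}.
General: a(n) = A·(6)^n + n + \frac{1}{5}.
Apply a(0) = 1: A + \frac{1}{5} = 1 ⇒ A = \frac{4}{5}.
So a(n) = \frac{4 \cdot 6^{n}}{5} + n + \frac{1}{5}.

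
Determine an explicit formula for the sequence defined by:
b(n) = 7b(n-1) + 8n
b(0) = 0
First-order linear with linear forcing.
Homogeneous solution: b_h(n) = A·(7)^n.
Try particular b_p(n) = pn + q. Substituting:
  pn + q = 7(p(n-1) + q) + 8n.
Matching the n-coefficient: p = 7p + 8 ⇒ p = - \frac{4}{3}.
Matching constants: q = -7p + 7q ⇒ q = - \frac{14}{9}.
General: b(n) = A·(7)^n - \frac{4 n}{3} - \frac{14}{9}.
Apply b(0) = 0: A - \frac{14}{9} = 0 ⇒ A = \frac{14}{9}.
So b(n) = \frac{14 \cdot 7^{n}}{9} - \frac{4 n}{3} - \frac{14}{9}.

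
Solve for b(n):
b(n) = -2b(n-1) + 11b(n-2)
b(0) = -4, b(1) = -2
Characteristic equation: x² + 2x - 11 = 0.
Discriminant Δ = (-2)² + 4·(11) = 48.
Roots r₁,₂ = (-2 ± √48)/2, so r₁ = -1 + 2 \sqrt{3}, r₂ = - 2 \sqrt{3} - 1.
General solution: b(n) = A·r₁^n + B·r₂^n.
From the initial conditions, A + B = -4 and r₁A + r₂B = -2.
Since r₁ - r₂ = √48: A = (-2 - (-4)r₂)/√48 = -2 - \frac{\sqrt{3}}{2}, and B = -4 - A = -2 + \frac{\sqrt{3}}{2}.
So b(n) = \left(-2 - \frac{\sqrt{3}}{2}\right)\left(-1 + 2 \sqrt{3}\right)^n + \left(-2 + \frac{\sqrt{3}}{2}\right)\left(- 2 \sqrt{3} - 1\right)^n.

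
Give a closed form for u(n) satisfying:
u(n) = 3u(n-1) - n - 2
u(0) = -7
First-order linear with linear forcing.
Homogeneous solution: u_h(n) = A·(3)^n.
Try particular u_p(n) = pn + q. Substituting:
  pn + q = 3(p(n-1) + q) - n - 2.
Matching the n-coefficient: p = 3p - 1 ⇒ p = \frac{1}{2}.
Matching constants: q = -3p + 3q - 2 ⇒ q = \frac{7}{4}.
General: u(n) = A·(3)^n + \frac{n}{2} + \frac{7}{4}.
Apply u(0) = -7: A + \frac{7}{4} = -7 ⇒ A = - \frac{35}{4}.
So u(n) = - \frac{35 \cdot 3^{n}}{4} + \frac{n}{2} + \frac{7}{4}.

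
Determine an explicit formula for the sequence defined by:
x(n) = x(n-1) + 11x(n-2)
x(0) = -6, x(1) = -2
Characteristic equation: x² - x - 11 = 0.
Discriminant Δ = (1)² + 4·(11) = 45.
Roots r₁,₂ = (1 ± √45)/2, so r₁ = \frac{1}{2} + \frac{3 \sqrt{5}}{2}, r₂ = \frac{1}{2} - \frac{3 \sqrt{5}}{2}.
General solution: x(n) = A·r₁^n + B·r₂^n.
From the initial conditions, A + B = -6 and r₁A + r₂B = -2.
Since r₁ - r₂ = √45: A = (-2 - (-6)r₂)/√45 = -3 + \frac{\sqrt{5}}{15}, and B = -6 - A = -3 - \frac{\sqrt{5}}{15}.
So x(n) = \left(-3 + \frac{\sqrt{5}}{15}\right)\left(\frac{1}{2} + \frac{3 \sqrt{5}}{2}\right)^n + \left(-3 - \frac{\sqrt{5}}{15}\right)\left(\frac{1}{2} - \frac{3 \sqrt{5}}{2}\right)^n.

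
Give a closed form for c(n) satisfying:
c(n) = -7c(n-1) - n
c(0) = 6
First-order linear with linear forcing.
Homogeneous solution: c_h(n) = A·(-7)^n.
Try particular c_p(n) = pn + q. Substituting:
  pn + q = -7(p(n-1) + q) - n.
Matching the n-coefficient: p = -7p - 1 ⇒ p = - \frac{1}{8}.
Matching constants: q = 7p - 7q ⇒ q = - \frac{7}{64}.
General: c(n) = A·(-7)^n - \frac{n}{8} - \frac{7}{64}.
Apply c(0) = 6: A - \frac{7}{64} = 6 ⇒ A = \frac{391}{64}.
So c(n) = \frac{391 \left(-7\right)^{n}}{64} - \frac{n}{8} - \frac{7}{64}.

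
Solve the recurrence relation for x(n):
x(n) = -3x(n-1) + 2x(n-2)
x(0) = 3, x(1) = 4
Characteristic equation: x² + 3x - 2 = 0.
Discriminant Δ = (-3)² + 4·(2) = 17.
Roots r₁,₂ = (-3 ± √17)/2, so r₁ = - \frac{3}{2} + \frac{\sqrt{17}}{2}, r₂ = - \frac{\sqrt{17}}{2} - \frac{3}{2}.
General solution: x(n) = A·r₁^n + B·r₂^n.
From the initial conditions, A + B = 3 and r₁A + r₂B = 4.
Since r₁ - r₂ = √17: A = (4 - (3)r₂)/√17 = \frac{3}{2} + \frac{\sqrt{17}}{2}, and B = 3 - A = \frac{3}{2} - \frac{\sqrt{17}}{2}.
So x(n) = \left(\frac{3}{2} + \frac{\sqrt{17}}{2}\right)\left(- \frac{3}{2} + \frac{\sqrt{17}}{2}\right)^n + \left(\frac{3}{2} - \frac{\sqrt{17}}{2}\right)\left(- \frac{\sqrt{17}}{2} - \frac{3}{2}\right)^n.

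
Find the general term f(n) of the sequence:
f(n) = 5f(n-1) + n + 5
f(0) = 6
First-order linear with linear forcing.
Homogeneous solution: f_h(n) = A·(5)^n.
Try particular f_p(n) = pn + q. Substituting:
  pn + q = 5(p(n-1) + q) + n + 5.
Matching the n-coefficient: p = 5p + 1 ⇒ p = - \frac{1}{4}.
Matching constants: q = -5p + 5q + 5 ⇒ q = - \frac{25}{16}.
General: f(n) = A·(5)^n - \frac{n}{4} - \frac{25}{16}.
Apply f(0) = 6: A - \frac{25}{16} = 6 ⇒ A = \frac{121}{16}.
So f(n) = \frac{121 \cdot 5^{n}}{16} - \frac{n}{4} - \frac{25}{16}.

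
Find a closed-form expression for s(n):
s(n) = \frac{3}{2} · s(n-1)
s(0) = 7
Pure geometric recurrence with ratio \frac{3}{2}.
By induction s(n) = s(0) · (\frac{3}{2})^n = 7 \left(\frac{3}{2}\right)^{n}.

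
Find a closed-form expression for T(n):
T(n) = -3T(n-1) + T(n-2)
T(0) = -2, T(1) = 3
Characteristic equation: x² + 3x - 1 = 0.
Discriminant Δ = (-3)² + 4·(1) = 13.
Roots r₁,₂ = (-3 ± √13)/2, so r₁ = - \frac{3}{2} + \frac{\sqrt{13}}{2}, r₂ = - \frac{\sqrt{13}}{2} - \frac{3}{2}.
General solution: T(n) = A·r₁^n + B·r₂^n.
From the initial conditions, A + B = -2 and r₁A + r₂B = 3.
Since r₁ - r₂ = √13: A = (3 - (-2)r₂)/√13 = -1, and B = -2 - A = -1.
So T(n) = \left(-1\right)\left(- \frac{3}{2} + \frac{\sqrt{13}}{2}\right)^n + \left(-1\right)\left(- \frac{\sqrt{13}}{2} - \frac{3}{2}\right)^n.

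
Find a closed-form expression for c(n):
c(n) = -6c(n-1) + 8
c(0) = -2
First-order linear non-homogeneous.
Homogeneous solution: c_h(n) = A·(-6)^n.
Try constant particular solution c_p = K: K = -6K + 8 ⇒ K = \frac{8}{7}.
General: c(n) = A·(-6)^n + \frac{8}{7}.
Apply c(0) = -2: A + \frac{8}{7} = -2 ⇒ A = - \frac{22}{7}.
So c(n) = \frac{8}{7} - \frac{22 \left(-6\right)^{n}}{7}.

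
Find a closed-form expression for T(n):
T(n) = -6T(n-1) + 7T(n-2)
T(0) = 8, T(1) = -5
Characteristic equation: x² + 6x - 7 = 0, which factors as (x - (1))(x - (-7)) = 0.
Roots r₁ = 1, r₂ = -7 (distinct).
General solution: T(n) = A·(1)^n + B·(-7)^n.
From T(0) = 8: A + B = 8.
From T(1) = -5: A - 7B = -5.
Solving: A = \frac{51}{8}, B = \frac{13}{8}.
So T(n) = \frac{13 \left(-7\right)^{n}}{8} + \frac{51}{8}.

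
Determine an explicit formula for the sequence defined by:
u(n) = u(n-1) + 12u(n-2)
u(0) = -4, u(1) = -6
Characteristic equation: x² - x - 12 = 0, which factors as (x - (-3))(x - (4)) = 0.
Roots r₁ = -3, r₂ = 4 (distinct).
General solution: u(n) = A·(-3)^n + B·(4)^n.
From u(0) = -4: A + B = -4.
From u(1) = -6: -3A + 4B = -6.
Solving: A = - \frac{10}{7}, B = - \frac{18}{7}.
So u(n) = - \frac{10 \left(-3\right)^{n}}{7} - \frac{18 \cdot 4^{n}}{7}.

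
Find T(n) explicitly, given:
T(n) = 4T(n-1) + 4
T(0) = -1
First-order linear non-homogeneous.
Homogeneous solution: T_h(n) = A·(4)^n.
Try constant particular solution T_p = K: K = 4K + 4 ⇒ K = - \frac{4}{3}.
General: T(n) = A·(4)^n - \frac{4}{3}.
Apply T(0) = -1: A - \frac{4}{3} = -1 ⇒ A = \frac{1}{3}.
So T(n) = \frac{4^{n}}{3} - \frac{4}{3}.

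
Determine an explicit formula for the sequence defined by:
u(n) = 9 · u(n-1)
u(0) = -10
Pure geometric recurrence with ratio 9.
By induction u(n) = u(0) · (9)^n = - 10 \cdot 9^{n}.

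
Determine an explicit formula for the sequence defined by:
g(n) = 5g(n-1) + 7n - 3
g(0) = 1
First-order linear with linear forcing.
Homogeneous solution: g_h(n) = A·(5)^n.
Try particular g_p(n) = pn + q. Substituting:
  pn + q = 5(p(n-1) + q) + 7n - 3.
Matching the n-coefficient: p = 5p + 7 ⇒ p = - \frac{7}{4}.
Matching constants: q = -5p + 5q - 3 ⇒ q = - \frac{23}{16}.
General: g(n) = A·(5)^n - \frac{7 n}{4} - \frac{23}{16}.
Apply g(0) = 1: A - \frac{23}{16} = 1 ⇒ A = \frac{39}{16}.
So g(n) = \frac{39 \cdot 5^{n}}{16} - \frac{7 n}{4} - \frac{23}{16}.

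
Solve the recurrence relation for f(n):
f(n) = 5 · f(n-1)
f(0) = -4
Pure geometric recurrence with ratio 5.
By induction f(n) = f(0) · (5)^n = - 4 \cdot 5^{n}.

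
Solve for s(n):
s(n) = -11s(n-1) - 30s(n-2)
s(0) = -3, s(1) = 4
Characteristic equation: x² + 11x + 30 = 0, which factors as (x - (-5))(x - (-6)) = 0.
Roots r₁ = -5, r₂ = -6 (distinct).
General solution: s(n) = A·(-5)^n + B·(-6)^n.
From s(0) = -3: A + B = -3.
From s(1) = 4: -5A - 6B = 4.
Solving: A = -14, B = 11.
So s(n) = - 14 \left(-5\right)^{n} + 11 \left(-6\right)^{n}.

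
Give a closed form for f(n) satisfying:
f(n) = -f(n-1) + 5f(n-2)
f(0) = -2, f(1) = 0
Characteristic equation: x² + x - 5 = 0.
Discriminant Δ = (-1)² + 4·(5) = 21.
Roots r₁,₂ = (-1 ± √21)/2, so r₁ = - \frac{1}{2} + \frac{\sqrt{21}}{2}, r₂ = - \frac{\sqrt{21}}{2} - \frac{1}{2}.
General solution: f(n) = A·r₁^n + B·r₂^n.
From the initial conditions, A + B = -2 and r₁A + r₂B = 0.
Since r₁ - r₂ = √21: A = (0 - (-2)r₂)/√21 = -1 - \frac{\sqrt{21}}{21}, and B = -2 - A = -1 + \frac{\sqrt{21}}{21}.
So f(n) = \left(-1 - \frac{\sqrt{21}}{21}\right)\left(- \frac{1}{2} + \frac{\sqrt{21}}{2}\right)^n + \left(-1 + \frac{\sqrt{21}}{21}\right)\left(- \frac{\sqrt{21}}{2} - \frac{1}{2}\right)^n.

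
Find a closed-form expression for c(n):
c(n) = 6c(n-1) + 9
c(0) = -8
First-order linear non-homogeneous.
Homogeneous solution: c_h(n) = A·(6)^n.
Try constant particular solution c_p = K: K = 6K + 9 ⇒ K = - \frac{9}{5}.
General: c(n) = A·(6)^n - \frac{9}{5}.
Apply c(0) = -8: A - \frac{9}{5} = -8 ⇒ A = - \frac{31}{5}.
So c(n) = - \frac{31 \cdot 6^{n}}{5} - \frac{9}{5}.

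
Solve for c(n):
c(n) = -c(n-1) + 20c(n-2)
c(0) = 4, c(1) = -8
Characteristic equation: x² + x - 20 = 0, which factors as (x - (4))(x - (-5)) = 0.
Roots r₁ = 4, r₂ = -5 (distinct).
General solution: c(n) = A·(4)^n + B·(-5)^n.
From c(0) = 4: A + B = 4.
From c(1) = -8: 4A - 5B = -8.
Solving: A = \frac{4}{3}, B = \frac{8}{3}.
So c(n) = \frac{8 \left(-5\right)^{n}}{3} + \frac{4 \cdot 4^{n}}{3}.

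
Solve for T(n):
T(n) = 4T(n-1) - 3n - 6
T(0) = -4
First-order linear with linear forcing.
Homogeneous solution: T_h(n) = A·(4)^n.
Try particular T_p(n) = pn + q. Substituting:
  pn + q = 4(p(n-1) + q) - 3n - 6.
Matching the n-coefficient: p = 4p - 3 ⇒ p = 1.
Matching constants: q = -4p + 4q - 6 ⇒ q = \frac{10}{3}.
General: T(n) = A·(4)^n + n + \frac{10}{3}.
Apply T(0) = -4: A + \frac{10}{3} = -4 ⇒ A = - \frac{22}{3}.
So T(n) = - \frac{22 \cdot 4^{n}}{3} + n + \frac{10}{3}.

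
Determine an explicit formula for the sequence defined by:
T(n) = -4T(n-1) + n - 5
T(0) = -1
First-order linear with linear forcing.
Homogeneous solution: T_h(n) = A·(-4)^n.
Try particular T_p(n) = pn + q. Substituting:
  pn + q = -4(p(n-1) + q) + n - 5.
Matching the n-coefficient: p = -4p + 1 ⇒ p = \frac{1}{5}.
Matching constants: q = 4p - 4q - 5 ⇒ q = - \frac{21}{25}.
General: T(n) = A·(-4)^n + \frac{n}{5} - \frac{21}{25}.
Apply T(0) = -1: A - \frac{21}{25} = -1 ⇒ A = - \frac{4}{25}.
So T(n) = - \frac{4 \left(-4\right)^{n}}{25} + \frac{n}{5} - \frac{21}{25}.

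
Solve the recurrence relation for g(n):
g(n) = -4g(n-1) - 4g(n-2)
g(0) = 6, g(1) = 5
Characteristic equation: x² + 4x + 4 = 0, which is (x - (-2))².
Repeated root r = -2.
General solution: g(n) = (A + Bn)·(-2)^n.
From g(0) = 6: A = 6.
From g(1) = 5: (A + B)·(-2) = 5 ⇒ B = - \frac{17}{2}.
So g(n) = \left(6 - \frac{17 n}{2}\right) \cdot (-2)^n.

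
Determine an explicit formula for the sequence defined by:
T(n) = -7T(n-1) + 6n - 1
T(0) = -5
First-order linear with linear forcing.
Homogeneous solution: T_h(n) = A·(-7)^n.
Try particular T_p(n) = pn + q. Substituting:
  pn + q = -7(p(n-1) + q) + 6n - 1.
Matching the n-coefficient: p = -7p + 6 ⇒ p = \frac{3}{4}.
Matching constants: q = 7p - 7q - 1 ⇒ q = \frac{17}{32}.
General: T(n) = A·(-7)^n + \frac{3 n}{4} + \frac{17}{32}.
Apply T(0) = -5: A + \frac{17}{32} = -5 ⇒ A = - \frac{177}{32}.
So T(n) = - \frac{177 \left(-7\right)^{n}}{32} + \frac{3 n}{4} + \frac{17}{32}.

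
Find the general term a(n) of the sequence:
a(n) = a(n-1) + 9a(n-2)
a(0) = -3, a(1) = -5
Characteristic equation: x² - x - 9 = 0.
Discriminant Δ = (1)² + 4·(9) = 37.
Roots r₁,₂ = (1 ± √37)/2, so r₁ = \frac{1}{2} + \frac{\sqrt{37}}{2}, r₂ = \frac{1}{2} - \frac{\sqrt{37}}{2}.
General solution: a(n) = A·r₁^n + B·r₂^n.
From the initial conditions, A + B = -3 and r₁A + r₂B = -5.
Since r₁ - r₂ = √37: A = (-5 - (-3)r₂)/√37 = - \frac{3}{2} - \frac{7 \sqrt{37}}{74}, and B = -3 - A = - \frac{3}{2} + \frac{7 \sqrt{37}}{74}.
So a(n) = \left(- \frac{3}{2} - \frac{7 \sqrt{37}}{74}\right)\left(\frac{1}{2} + \frac{\sqrt{37}}{2}\right)^n + \left(- \frac{3}{2} + \frac{7 \sqrt{37}}{74}\right)\left(\frac{1}{2} - \frac{\sqrt{37}}{2}\right)^n.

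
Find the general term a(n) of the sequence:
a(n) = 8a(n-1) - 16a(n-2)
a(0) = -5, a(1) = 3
Characteristic equation: x² - 8x + 16 = 0, which is (x - (4))².
Repeated root r = 4.
General solution: a(n) = (A + Bn)·(4)^n.
From a(0) = -5: A = -5.
From a(1) = 3: (A + B)·(4) = 3 ⇒ B = \frac{23}{4}.
So a(n) = \left(\frac{23 n}{4} - 5\right) \cdot (4)^n.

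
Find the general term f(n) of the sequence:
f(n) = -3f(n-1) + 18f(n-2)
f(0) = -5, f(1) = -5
Characteristic equation: x² + 3x - 18 = 0, which factors as (x - (3))(x - (-6)) = 0.
Roots r₁ = 3, r₂ = -6 (distinct).
General solution: f(n) = A·(3)^n + B·(-6)^n.
From f(0) = -5: A + B = -5.
From f(1) = -5: 3A - 6B = -5.
Solving: A = - \frac{35}{9}, B = - \frac{10}{9}.
So f(n) = - \frac{10 \left(-6\right)^{n}}{9} - \frac{35 \cdot 3^{n}}{9}.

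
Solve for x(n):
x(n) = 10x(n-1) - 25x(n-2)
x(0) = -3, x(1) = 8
Characteristic equation: x² - 10x + 25 = 0, which is (x - (5))².
Repeated root r = 5.
General solution: x(n) = (A + Bn)·(5)^n.
From x(0) = -3: A = -3.
From x(1) = 8: (A + B)·(5) = 8 ⇒ B = \frac{23}{5}.
So x(n) = \left(\frac{23 n}{5} - 3\right) \cdot (5)^n.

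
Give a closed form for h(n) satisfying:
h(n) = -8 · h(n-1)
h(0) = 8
Pure geometric recurrence with ratio -8.
By induction h(n) = h(0) · (-8)^n = 8 \left(-8\right)^{n}.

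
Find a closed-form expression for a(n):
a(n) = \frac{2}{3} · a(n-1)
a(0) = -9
Pure geometric recurrence with ratio \frac{2}{3}.
By induction a(n) = a(0) · (\frac{2}{3})^n = - 9 \left(\frac{2}{3}\right)^{n}.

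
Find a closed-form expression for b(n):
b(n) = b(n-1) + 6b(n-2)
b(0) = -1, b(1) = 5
Characteristic equation: x² - x - 6 = 0, which factors as (x - (3))(x - (-2)) = 0.
Roots r₁ = 3, r₂ = -2 (distinct).
General solution: b(n) = A·(3)^n + B·(-2)^n.
From b(0) = -1: A + B = -1.
From b(1) = 5: 3A - 2B = 5.
Solving: A = \frac{3}{5}, B = - \frac{8}{5}.
So b(n) = - \frac{8 \left(-2\right)^{n}}{5} + \frac{3 \cdot 3^{n}}{5}.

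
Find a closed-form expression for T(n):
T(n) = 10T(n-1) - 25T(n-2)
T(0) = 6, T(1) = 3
Characteristic equation: x² - 10x + 25 = 0, which is (x - (5))².
Repeated root r = 5.
General solution: T(n) = (A + Bn)·(5)^n.
From T(0) = 6: A = 6.
From T(1) = 3: (A + B)·(5) = 3 ⇒ B = - \frac{27}{5}.
So T(n) = \left(6 - \frac{27 n}{5}\right) \cdot (5)^n.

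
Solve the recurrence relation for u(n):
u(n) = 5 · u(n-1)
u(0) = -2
Pure geometric recurrence with ratio 5.
By induction u(n) = u(0) · (5)^n = - 2 \cdot 5^{n}.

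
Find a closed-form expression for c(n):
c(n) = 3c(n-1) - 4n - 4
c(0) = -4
First-order linear with linear forcing.
Homogeneous solution: c_h(n) = A·(3)^n.
Try particular c_p(n) = pn + q. Substituting:
  pn + q = 3(p(n-1) + q) - 4n - 4.
Matching the n-coefficient: p = 3p - 4 ⇒ p = 2.
Matching constants: q = -3p + 3q - 4 ⇒ q = 5.
General: c(n) = A·(3)^n + 2 n + 5.
Apply c(0) = -4: A + 5 = -4 ⇒ A = -9.
So c(n) = - 9 \cdot 3^{n} + 2 n + 5.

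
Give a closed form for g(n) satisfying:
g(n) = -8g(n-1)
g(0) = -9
This is a homogeneous first-order recurrence with ratio -8.
By induction g(n) = g(0) · (-8)^n = - 9 \left(-8\right)^{n}.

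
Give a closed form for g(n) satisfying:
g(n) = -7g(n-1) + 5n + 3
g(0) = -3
First-order linear with linear forcing.
Homogeneous solution: g_h(n) = A·(-7)^n.
Try particular g_p(n) = pn + q. Substituting:
  pn + q = -7(p(n-1) + q) + 5n + 3.
Matching the n-coefficient: p = -7p + 5 ⇒ p = \frac{5}{8}.
Matching constants: q = 7p - 7q + 3 ⇒ q = \frac{59}{64}.
General: g(n) = A·(-7)^n + \frac{5 n}{8} + \frac{59}{64}.
Apply g(0) = -3: A + \frac{59}{64} = -3 ⇒ A = - \frac{251}{64}.
So g(n) = - \frac{251 \left(-7\right)^{n}}{64} + \frac{5 n}{8} + \frac{59}{64}.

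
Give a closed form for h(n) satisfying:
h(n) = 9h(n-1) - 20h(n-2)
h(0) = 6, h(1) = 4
Characteristic equation: x² - 9x + 20 = 0, which factors as (x - (5))(x - (4)) = 0.
Roots r₁ = 5, r₂ = 4 (distinct).
General solution: h(n) = A·(5)^n + B·(4)^n.
From h(0) = 6: A + B = 6.
From h(1) = 4: 5A + 4B = 4.
Solving: A = -20, B = 26.
So h(n) = 26 \cdot 4^{n} - 20 \cdot 5^{n}.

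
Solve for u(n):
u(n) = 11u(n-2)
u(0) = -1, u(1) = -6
Characteristic equation: x² - 11 = 0.
Discriminant Δ = (0)² + 4·(11) = 44.
Roots r₁,₂ = (0 ± √44)/2, so r₁ = \sqrt{11}, r₂ = - \sqrt{11}.
General solution: u(n) = A·r₁^n + B·r₂^n.
From the initial conditions, A + B = -1 and r₁A + r₂B = -6.
Since r₁ - r₂ = √44: A = (-6 - (-1)r₂)/√44 = - \frac{3 \sqrt{11}}{11} - \frac{1}{2}, and B = -1 - A = - \frac{1}{2} + \frac{3 \sqrt{11}}{11}.
So u(n) = \left(- \frac{3 \sqrt{11}}{11} - \frac{1}{2}\right)\left(\sqrt{11}\right)^n + \left(- \frac{1}{2} + \frac{3 \sqrt{11}}{11}\right)\left(- \sqrt{11}\right)^n.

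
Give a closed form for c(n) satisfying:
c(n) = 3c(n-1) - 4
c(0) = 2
First-order linear non-homogeneous.
Homogeneous solution: c_h(n) = A·(3)^n.
Try constant particular solution c_p = K: K = 3K - 4 ⇒ K = 2.
General: c(n) = A·(3)^n + 2.
Apply c(0) = 2: A + 2 = 2 ⇒ A = 0.
So c(n) = 2.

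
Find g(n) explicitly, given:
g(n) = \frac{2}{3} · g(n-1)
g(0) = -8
Pure geometric recurrence with ratio \frac{2}{3}.
By induction g(n) = g(0) · (\frac{2}{3})^n = - 8 \left(\frac{2}{3}\right)^{n}.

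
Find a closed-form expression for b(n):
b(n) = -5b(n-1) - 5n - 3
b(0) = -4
First-order linear with linear forcing.
Homogeneous solution: b_h(n) = A·(-5)^n.
Try particular b_p(n) = pn + q. Substituting:
  pn + q = -5(p(n-1) + q) - 5n - 3.
Matching the n-coefficient: p = -5p - 5 ⇒ p = - \frac{5}{6}.
Matching constants: q = 5p - 5q - 3 ⇒ q = - \frac{43}{36}.
General: b(n) = A·(-5)^n - \frac{5 n}{6} - \frac{43}{36}.
Apply b(0) = -4: A - \frac{43}{36} = -4 ⇒ A = - \frac{101}{36}.
So b(n) = - \frac{101 \left(-5\right)^{n}}{36} - \frac{5 n}{6} - \frac{43}{36}.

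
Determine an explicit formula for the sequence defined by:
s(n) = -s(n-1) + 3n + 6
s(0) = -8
First-order linear with linear forcing.
Homogeneous solution: s_h(n) = A·(-1)^n.
Try particular s_p(n) = pn + q. Substituting:
  pn + q = -(p(n-1) + q) + 3n + 6.
Matching the n-coefficient: p = -p + 3 ⇒ p = \frac{3}{2}.
Matching constants: q = p - q + 6 ⇒ q = \frac{15}{4}.
General: s(n) = A·(-1)^n + \frac{3 n}{2} + \frac{15}{4}.
Apply s(0) = -8: A + \frac{15}{4} = -8 ⇒ A = - \frac{47}{4}.
So s(n) = - \frac{47 \left(-1\right)^{n}}{4} + \frac{3 n}{2} + \frac{15}{4}.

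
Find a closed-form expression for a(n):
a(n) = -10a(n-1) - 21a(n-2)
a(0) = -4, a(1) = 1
Characteristic equation: x² + 10x + 21 = 0, which factors as (x - (-3))(x - (-7)) = 0.
Roots r₁ = -3, r₂ = -7 (distinct).
General solution: a(n) = A·(-3)^n + B·(-7)^n.
From a(0) = -4: A + B = -4.
From a(1) = 1: -3A - 7B = 1.
Solving: A = - \frac{27}{4}, B = \frac{11}{4}.
So a(n) = - \frac{27 \left(-3\right)^{n}}{4} + \frac{11 \left(-7\right)^{n}}{4}.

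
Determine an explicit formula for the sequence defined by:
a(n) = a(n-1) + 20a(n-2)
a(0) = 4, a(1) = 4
Characteristic equation: x² - x - 20 = 0, which factors as (x - (-4))(x - (5)) = 0.
Roots r₁ = -4, r₂ = 5 (distinct).
General solution: a(n) = A·(-4)^n + B·(5)^n.
From a(0) = 4: A + B = 4.
From a(1) = 4: -4A + 5B = 4.
Solving: A = \frac{16}{9}, B = \frac{20}{9}.
So a(n) = \frac{16 \left(-4\right)^{n}}{9} + \frac{20 \cdot 5^{n}}{9}.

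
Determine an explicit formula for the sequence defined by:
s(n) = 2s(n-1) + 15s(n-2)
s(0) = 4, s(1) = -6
Characteristic equation: x² - 2x - 15 = 0, which factors as (x - (-3))(x - (5)) = 0.
Roots r₁ = -3, r₂ = 5 (distinct).
General solution: s(n) = A·(-3)^n + B·(5)^n.
From s(0) = 4: A + B = 4.
From s(1) = -6: -3A + 5B = -6.
Solving: A = \frac{13}{4}, B = \frac{3}{4}.
So s(n) = \frac{13 \left(-3\right)^{n}}{4} + \frac{3 \cdot 5^{n}}{4}.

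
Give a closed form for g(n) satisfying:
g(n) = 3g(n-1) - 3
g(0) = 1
First-order linear non-homogeneous.
Homogeneous solution: g_h(n) = A·(3)^n.
Try constant particular solution g_p = K: K = 3K - 3 ⇒ K = \frac{3}{2}.
General: g(n) = A·(3)^n + \frac{3}{2}.
Apply g(0) = 1: A + \frac{3}{2} = 1 ⇒ A = - \frac{1}{2}.
So g(n) = \frac{3}{2} - \frac{3^{n}}{2}.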